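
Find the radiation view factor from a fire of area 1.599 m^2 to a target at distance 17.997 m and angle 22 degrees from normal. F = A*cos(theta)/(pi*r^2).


cos(22 deg) = 0.92718
pi*r^2 = 1017.5
F = 1.599 * 0.92718 / 1017.5 = 0.0014570

0.0014570


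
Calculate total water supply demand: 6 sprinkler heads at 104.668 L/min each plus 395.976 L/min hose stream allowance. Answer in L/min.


Sprinkler demand = 6 * 104.668 = 628.008 L/min
Total = 628.008 + 395.976 = 1023.984 L/min

1023.984 L/min


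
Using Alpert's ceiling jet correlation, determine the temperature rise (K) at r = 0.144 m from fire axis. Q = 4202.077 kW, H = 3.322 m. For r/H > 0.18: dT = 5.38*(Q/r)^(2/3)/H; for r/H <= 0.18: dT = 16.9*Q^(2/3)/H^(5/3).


r/H = 0.144 / 3.322 = 0.043347
r/H <= 0.18, so dT = 16.9*Q^(2/3)/H^(5/3)
Q^(2/3) = 260.40
H^(5/3) = 7.3960
dT = 16.9 * 260.40 / 7.3960 = 595.02 K

595.02 K


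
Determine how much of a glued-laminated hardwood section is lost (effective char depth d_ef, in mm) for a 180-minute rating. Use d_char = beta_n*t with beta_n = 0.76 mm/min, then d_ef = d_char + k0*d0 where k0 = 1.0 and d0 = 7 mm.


d_char = 0.76 * 180 = 136.8 mm
d_ef = 136.8 + 1.0*7 = 143.8 mm

143.8 mm


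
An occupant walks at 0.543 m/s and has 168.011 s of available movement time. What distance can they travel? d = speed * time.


d = 0.543 * 168.011 = 91.230 m

91.230 m


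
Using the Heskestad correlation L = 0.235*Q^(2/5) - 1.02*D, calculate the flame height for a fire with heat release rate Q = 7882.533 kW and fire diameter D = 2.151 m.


Q^(2/5) = 36.196
0.235 * Q^(2/5) = 8.5062
1.02 * D = 2.1940
L = 6.3122 m

6.3122 m


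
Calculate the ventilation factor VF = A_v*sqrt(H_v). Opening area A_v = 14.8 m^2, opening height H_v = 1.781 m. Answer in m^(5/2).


sqrt(H_v) = 1.3345
VF = 14.8 * 1.3345 = 19.751 m^(5/2)

19.751 m^(5/2)


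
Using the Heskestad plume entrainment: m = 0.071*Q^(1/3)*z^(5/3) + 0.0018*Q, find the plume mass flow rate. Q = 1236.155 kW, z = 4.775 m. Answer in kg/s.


Q^(1/3) = 10.732
z^(5/3) = 13.540
First term = 0.071 * 10.732 * 13.540 = 10.317
Second term = 0.0018 * 1236.155 = 2.2251
m = 12.543 kg/s

12.543 kg/s


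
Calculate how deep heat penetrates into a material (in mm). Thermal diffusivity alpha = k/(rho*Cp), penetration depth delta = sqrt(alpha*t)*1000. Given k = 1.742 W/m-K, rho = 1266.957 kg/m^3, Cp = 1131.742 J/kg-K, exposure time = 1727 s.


alpha = 1.742 / (1266.957 * 1131.742) = 1.2149e-06 m^2/s
alpha * t = 0.0020981
delta = sqrt(0.0020981) * 1000 = 45.805 mm

45.805 mm


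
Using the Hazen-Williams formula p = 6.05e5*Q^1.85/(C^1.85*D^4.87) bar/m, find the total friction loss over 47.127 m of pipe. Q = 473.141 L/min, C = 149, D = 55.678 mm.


Q^1.85 = 88865
C^1.85 = 10481
D^4.87 = 3.1731e+08
p/m = 0.016166 bar/m
p_total = 0.016166 * 47.127 = 0.76188 bar

0.76188 bar


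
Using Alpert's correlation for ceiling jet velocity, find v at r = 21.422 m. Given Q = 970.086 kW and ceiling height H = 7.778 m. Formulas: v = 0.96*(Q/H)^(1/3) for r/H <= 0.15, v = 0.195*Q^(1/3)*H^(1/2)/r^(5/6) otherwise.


r/H = 21.422 / 7.778 = 2.7542
r/H > 0.15, so v = 0.195*Q^(1/3)*H^(1/2)/r^(5/6)
Q^(1/3) = 9.8993
H^(1/2) = 2.7889
r^(5/6) = 12.854
v = 0.195 * 9.8993 * 2.7889 / 12.854 = 0.41881 m/s

0.41881 m/s


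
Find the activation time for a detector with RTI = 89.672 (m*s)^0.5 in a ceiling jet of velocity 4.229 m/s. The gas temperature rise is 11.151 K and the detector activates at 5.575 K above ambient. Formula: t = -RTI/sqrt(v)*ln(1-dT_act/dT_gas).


dT_act/dT_gas = 0.49996
ln(1 - 0.49996) = -0.69306
t = -89.672 / sqrt(4.229) * -0.69306 = 30.221 s

30.221 s


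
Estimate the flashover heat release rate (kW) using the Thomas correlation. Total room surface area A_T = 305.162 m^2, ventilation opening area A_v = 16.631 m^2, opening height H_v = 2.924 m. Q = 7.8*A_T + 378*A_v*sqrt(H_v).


7.8*A_T = 2380.3
sqrt(H_v) = 1.7100
378*A_v*sqrt(H_v) = 10750
Q = 2380.3 + 10750 = 13130 kW

13130 kW


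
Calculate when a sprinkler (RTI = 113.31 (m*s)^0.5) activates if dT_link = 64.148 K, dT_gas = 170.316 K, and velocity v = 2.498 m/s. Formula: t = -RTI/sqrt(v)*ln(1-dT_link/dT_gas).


dT_link/dT_gas = 0.37664
ln(1 - 0.37664) = -0.47263
t = -113.31 / sqrt(2.498) * -0.47263 = 33.884 s

33.884 s


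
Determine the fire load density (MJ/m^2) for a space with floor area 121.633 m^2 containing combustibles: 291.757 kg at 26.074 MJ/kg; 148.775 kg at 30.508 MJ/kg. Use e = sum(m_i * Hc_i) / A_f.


Total energy = 291.757*26.074 + 148.775*30.508
= 7607.272 + 4538.828
= 12146.10 MJ
e = 12146.10 / 121.633 = 99.859 MJ/m^2

99.859 MJ/m^2


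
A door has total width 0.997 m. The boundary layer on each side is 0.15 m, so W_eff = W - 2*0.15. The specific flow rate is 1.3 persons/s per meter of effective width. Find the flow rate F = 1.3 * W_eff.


W_eff = 0.997 - 0.30 = 0.697 m
F = 1.3 * 0.697 = 0.90610 persons/s

0.90610 persons/s


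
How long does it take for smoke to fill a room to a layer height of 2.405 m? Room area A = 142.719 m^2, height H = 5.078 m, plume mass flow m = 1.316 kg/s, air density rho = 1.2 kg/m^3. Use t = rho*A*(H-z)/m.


H - z = 2.673 m
t = 1.2 * 142.719 * 2.673 / 1.316 = 347.86 s

347.86 s


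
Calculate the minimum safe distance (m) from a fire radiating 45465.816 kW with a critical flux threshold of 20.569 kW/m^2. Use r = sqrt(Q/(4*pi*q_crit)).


4*pi*q_crit = 258.48
Q/(4*pi*q_crit) = 175.90
r = sqrt(175.90) = 13.263 m

13.263 m


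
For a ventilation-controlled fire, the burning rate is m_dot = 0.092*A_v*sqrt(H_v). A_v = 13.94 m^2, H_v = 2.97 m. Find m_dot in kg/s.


sqrt(H_v) = 1.7234
m_dot = 0.092 * 13.94 * 1.7234 = 2.2102 kg/s

2.2102 kg/s


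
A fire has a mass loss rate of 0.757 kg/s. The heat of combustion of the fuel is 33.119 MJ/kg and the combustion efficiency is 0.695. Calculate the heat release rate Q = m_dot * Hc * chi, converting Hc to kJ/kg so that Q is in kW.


Hc = 33.119 MJ/kg = 33.119 * 1000 kJ/kg = 33119 kJ/kg
Q = 0.757 kg/s * 33119 kJ/kg * 0.695 = 17424 kW

17424 kW


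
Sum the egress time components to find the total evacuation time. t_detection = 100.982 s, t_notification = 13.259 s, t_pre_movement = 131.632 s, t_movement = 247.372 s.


Total = 100.982 + 13.259 + 131.632 + 247.372 = 493.245 s

493.245 s


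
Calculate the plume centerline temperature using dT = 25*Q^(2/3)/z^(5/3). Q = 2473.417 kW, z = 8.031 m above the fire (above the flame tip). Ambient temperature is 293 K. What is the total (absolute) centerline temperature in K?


Q^(2/3) = 182.89
z^(5/3) = 32.207
dT = 25 * 182.89 / 32.207 = 141.97 K
T = 293 + 141.97 = 434.97 K

434.97 K


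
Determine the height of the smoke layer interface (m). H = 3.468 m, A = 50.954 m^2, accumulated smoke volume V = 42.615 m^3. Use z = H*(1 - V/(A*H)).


V/(A*H) = 0.24116
1 - 0.24116 = 0.75884
z = 3.468 * 0.75884 = 2.6317 m

2.6317 m


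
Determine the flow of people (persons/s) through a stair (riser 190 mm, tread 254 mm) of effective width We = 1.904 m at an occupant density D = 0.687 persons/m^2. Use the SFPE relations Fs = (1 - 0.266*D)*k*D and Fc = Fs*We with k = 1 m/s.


1 - 0.266*D = 1 - 0.266*0.687 = 0.81726
Fs = 0.81726 * 1 * 0.687 = 0.56146 persons/(s*m)
Fc = 0.56146 * 1.904 = 1.0690 persons/s

1.0690 persons/s


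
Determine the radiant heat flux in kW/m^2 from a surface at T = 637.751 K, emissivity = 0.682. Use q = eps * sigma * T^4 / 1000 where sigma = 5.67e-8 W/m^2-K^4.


T^4 = 1.6543e+11
q = 0.682 * 5.67e-8 * 1.6543e+11 / 1000 = 6.3969 kW/m^2

6.3969 kW/m^2


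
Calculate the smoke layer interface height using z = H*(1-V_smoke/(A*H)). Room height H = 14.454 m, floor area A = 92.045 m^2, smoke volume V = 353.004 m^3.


V/(A*H) = 0.26533
1 - 0.26533 = 0.73467
z = 14.454 * 0.73467 = 10.619 m

10.619 m


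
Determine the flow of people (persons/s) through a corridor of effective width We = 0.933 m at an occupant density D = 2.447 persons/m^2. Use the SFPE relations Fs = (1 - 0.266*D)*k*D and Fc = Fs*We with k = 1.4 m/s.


1 - 0.266*D = 1 - 0.266*2.447 = 0.34910
Fs = 0.34910 * 1.4 * 2.447 = 1.1959 persons/(s*m)
Fc = 1.1959 * 0.933 = 1.1158 persons/s

1.1158 persons/s


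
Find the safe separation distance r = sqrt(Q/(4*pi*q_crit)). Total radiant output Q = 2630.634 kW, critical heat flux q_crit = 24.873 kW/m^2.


4*pi*q_crit = 312.56
Q/(4*pi*q_crit) = 8.4163
r = sqrt(8.4163) = 2.9011 m

2.9011 m


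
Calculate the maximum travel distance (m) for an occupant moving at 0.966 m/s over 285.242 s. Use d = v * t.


d = 0.966 * 285.242 = 275.54 m

275.54 m


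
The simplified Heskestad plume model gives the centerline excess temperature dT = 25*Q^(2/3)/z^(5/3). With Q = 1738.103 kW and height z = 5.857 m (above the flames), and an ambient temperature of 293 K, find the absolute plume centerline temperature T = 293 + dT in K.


Q^(2/3) = 144.56
z^(5/3) = 19.031
dT = 25 * 144.56 / 19.031 = 189.90 K
T = 293 + 189.90 = 482.90 K

482.90 K


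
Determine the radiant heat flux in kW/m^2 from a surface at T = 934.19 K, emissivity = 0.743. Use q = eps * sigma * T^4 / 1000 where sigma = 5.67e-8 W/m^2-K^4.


T^4 = 7.6162e+11
q = 0.743 * 5.67e-8 * 7.6162e+11 / 1000 = 32.086 kW/m^2

32.086 kW/m^2


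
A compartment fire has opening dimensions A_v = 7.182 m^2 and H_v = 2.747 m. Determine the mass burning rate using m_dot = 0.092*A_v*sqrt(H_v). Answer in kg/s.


sqrt(H_v) = 1.6574
m_dot = 0.092 * 7.182 * 1.6574 = 1.0951 kg/s

1.0951 kg/s


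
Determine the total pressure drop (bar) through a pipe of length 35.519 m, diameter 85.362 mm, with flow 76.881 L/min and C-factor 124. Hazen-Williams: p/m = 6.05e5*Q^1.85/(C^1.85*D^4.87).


Q^1.85 = 3081.5
C^1.85 = 7461.6
D^4.87 = 2.5425e+09
p/m = 9.8272e-05 bar/m
p_total = 9.8272e-05 * 35.519 = 0.0034905 bar

0.0034905 bar


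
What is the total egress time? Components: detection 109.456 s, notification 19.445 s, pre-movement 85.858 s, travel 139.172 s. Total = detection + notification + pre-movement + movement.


Total = 109.456 + 19.445 + 85.858 + 139.172 = 353.931 s

353.931 s


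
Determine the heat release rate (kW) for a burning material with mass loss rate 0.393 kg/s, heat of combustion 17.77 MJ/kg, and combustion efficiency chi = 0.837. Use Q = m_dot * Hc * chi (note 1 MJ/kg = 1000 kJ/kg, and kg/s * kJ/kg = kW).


Hc = 17.77 MJ/kg = 17.77 * 1000 kJ/kg = 17770 kJ/kg
Q = 0.393 kg/s * 17770 kJ/kg * 0.837 = 5845.3 kW

5845.3 kW


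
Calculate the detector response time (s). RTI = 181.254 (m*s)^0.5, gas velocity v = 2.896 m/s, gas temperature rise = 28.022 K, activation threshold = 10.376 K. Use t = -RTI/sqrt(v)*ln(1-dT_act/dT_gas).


dT_act/dT_gas = 0.37028
ln(1 - 0.37028) = -0.46248
t = -181.254 / sqrt(2.896) * -0.46248 = 49.259 s

49.259 s


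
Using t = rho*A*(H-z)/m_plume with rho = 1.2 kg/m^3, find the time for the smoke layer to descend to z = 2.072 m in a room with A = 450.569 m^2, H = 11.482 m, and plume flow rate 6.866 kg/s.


H - z = 9.41 m
t = 1.2 * 450.569 * 9.41 / 6.866 = 741.02 s

741.02 s


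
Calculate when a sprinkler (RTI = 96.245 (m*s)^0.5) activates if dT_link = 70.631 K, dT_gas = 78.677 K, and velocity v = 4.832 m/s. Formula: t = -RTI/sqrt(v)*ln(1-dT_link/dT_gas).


dT_link/dT_gas = 0.89773
ln(1 - 0.89773) = -2.2802
t = -96.245 / sqrt(4.832) * -2.2802 = 99.835 s

99.835 s


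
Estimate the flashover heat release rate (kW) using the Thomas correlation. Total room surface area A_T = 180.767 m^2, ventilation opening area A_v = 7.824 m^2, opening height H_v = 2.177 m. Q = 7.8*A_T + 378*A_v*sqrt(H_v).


7.8*A_T = 1410.0
sqrt(H_v) = 1.4755
378*A_v*sqrt(H_v) = 4363.6
Q = 1410.0 + 4363.6 = 5773.6 kW

5773.6 kW


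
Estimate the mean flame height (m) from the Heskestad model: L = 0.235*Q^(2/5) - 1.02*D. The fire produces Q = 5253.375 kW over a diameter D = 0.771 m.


Q^(2/5) = 30.773
0.235 * Q^(2/5) = 7.2317
1.02 * D = 0.78642
L = 6.4453 m

6.4453 m


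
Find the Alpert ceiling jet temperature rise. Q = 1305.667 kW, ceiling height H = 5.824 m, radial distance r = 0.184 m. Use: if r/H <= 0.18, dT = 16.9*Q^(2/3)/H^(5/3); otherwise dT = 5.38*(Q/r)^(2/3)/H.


r/H = 0.184 / 5.824 = 0.031593
r/H <= 0.18, so dT = 16.9*Q^(2/3)/H^(5/3)
Q^(2/3) = 119.46
H^(5/3) = 18.852
dT = 16.9 * 119.46 / 18.852 = 107.09 K

107.09 K


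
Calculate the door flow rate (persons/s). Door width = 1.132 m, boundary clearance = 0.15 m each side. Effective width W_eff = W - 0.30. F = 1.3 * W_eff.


W_eff = 1.132 - 0.30 = 0.832 m
F = 1.3 * 0.832 = 1.0816 persons/s

1.0816 persons/s


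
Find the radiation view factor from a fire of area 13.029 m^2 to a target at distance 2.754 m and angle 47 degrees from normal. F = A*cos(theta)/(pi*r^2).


cos(47 deg) = 0.68200
pi*r^2 = 23.827
F = 13.029 * 0.68200 / 23.827 = 0.37292

0.37292


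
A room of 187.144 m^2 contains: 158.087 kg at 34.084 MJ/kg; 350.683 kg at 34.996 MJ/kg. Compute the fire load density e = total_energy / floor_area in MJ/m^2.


Total energy = 158.087*34.084 + 350.683*34.996
= 5388.237 + 12272.50
= 17660.74 MJ
e = 17660.74 / 187.144 = 94.370 MJ/m^2

94.370 MJ/m^2


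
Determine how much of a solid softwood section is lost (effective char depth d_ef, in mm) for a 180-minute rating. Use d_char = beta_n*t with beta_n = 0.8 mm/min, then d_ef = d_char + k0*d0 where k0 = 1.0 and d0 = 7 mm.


d_char = 0.8 * 180 = 144 mm
d_ef = 144 + 1.0*7 = 151 mm

151 mm


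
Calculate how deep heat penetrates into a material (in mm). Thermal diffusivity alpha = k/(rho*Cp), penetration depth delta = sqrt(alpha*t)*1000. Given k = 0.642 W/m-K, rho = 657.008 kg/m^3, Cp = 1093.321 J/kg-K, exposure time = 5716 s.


alpha = 0.642 / (657.008 * 1093.321) = 8.9375e-07 m^2/s
alpha * t = 0.0051087
delta = sqrt(0.0051087) * 1000 = 71.475 mm

71.475 mm


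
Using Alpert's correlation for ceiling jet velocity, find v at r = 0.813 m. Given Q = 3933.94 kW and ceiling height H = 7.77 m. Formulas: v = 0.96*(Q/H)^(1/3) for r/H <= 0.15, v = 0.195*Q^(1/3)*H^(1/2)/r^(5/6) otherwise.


r/H = 0.813 / 7.77 = 0.10463
r/H <= 0.15, so v = 0.96*(Q/H)^(1/3)
Q/H = 506.30
(Q/H)^(1/3) = 7.9702
v = 0.96 * 7.9702 = 7.6514 m/s

7.6514 m/s


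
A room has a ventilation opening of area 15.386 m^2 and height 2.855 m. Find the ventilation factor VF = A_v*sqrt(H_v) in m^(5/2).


sqrt(H_v) = 1.6897
VF = 15.386 * 1.6897 = 25.997 m^(5/2)

25.997 m^(5/2)


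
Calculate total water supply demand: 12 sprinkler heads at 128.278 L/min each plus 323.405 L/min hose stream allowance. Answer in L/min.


Sprinkler demand = 12 * 128.278 = 1539.336 L/min
Total = 1539.336 + 323.405 = 1862.741 L/min

1862.741 L/min


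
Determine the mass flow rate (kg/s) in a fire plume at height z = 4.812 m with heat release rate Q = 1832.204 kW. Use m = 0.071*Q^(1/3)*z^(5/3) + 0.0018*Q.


Q^(1/3) = 12.237
z^(5/3) = 13.715
First term = 0.071 * 12.237 * 13.715 = 11.916
Second term = 0.0018 * 1832.204 = 3.2980
m = 15.214 kg/s

15.214 kg/s


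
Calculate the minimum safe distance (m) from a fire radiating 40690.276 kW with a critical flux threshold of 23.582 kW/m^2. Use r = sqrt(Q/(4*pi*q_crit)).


4*pi*q_crit = 296.34
Q/(4*pi*q_crit) = 137.31
r = sqrt(137.31) = 11.718 m

11.718 m


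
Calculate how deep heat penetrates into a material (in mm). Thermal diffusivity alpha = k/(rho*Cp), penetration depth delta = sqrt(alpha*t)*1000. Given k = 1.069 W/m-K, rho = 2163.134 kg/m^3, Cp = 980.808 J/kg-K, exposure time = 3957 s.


alpha = 1.069 / (2163.134 * 980.808) = 5.0386e-07 m^2/s
alpha * t = 0.0019938
delta = sqrt(0.0019938) * 1000 = 44.652 mm

44.652 mm


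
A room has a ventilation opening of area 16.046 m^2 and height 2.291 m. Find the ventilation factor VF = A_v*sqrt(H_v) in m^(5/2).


sqrt(H_v) = 1.5136
VF = 16.046 * 1.5136 = 24.287 m^(5/2)

24.287 m^(5/2)


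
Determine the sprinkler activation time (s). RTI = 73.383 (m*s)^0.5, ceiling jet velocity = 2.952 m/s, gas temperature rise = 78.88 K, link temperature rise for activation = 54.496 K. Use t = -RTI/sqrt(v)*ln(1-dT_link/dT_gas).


dT_link/dT_gas = 0.69087
ln(1 - 0.69087) = -1.1740
t = -73.383 / sqrt(2.952) * -1.1740 = 50.142 s

50.142 s


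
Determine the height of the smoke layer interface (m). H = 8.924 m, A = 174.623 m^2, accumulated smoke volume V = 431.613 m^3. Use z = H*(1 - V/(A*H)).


V/(A*H) = 0.27697
1 - 0.27697 = 0.72303
z = 8.924 * 0.72303 = 6.4523 m

6.4523 m


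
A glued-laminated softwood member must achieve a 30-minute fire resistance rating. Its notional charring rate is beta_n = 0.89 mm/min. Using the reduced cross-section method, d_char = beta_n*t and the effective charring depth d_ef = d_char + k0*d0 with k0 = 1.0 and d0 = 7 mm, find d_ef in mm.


d_char = 0.89 * 30 = 26.7 mm
d_ef = 26.7 + 1.0*7 = 33.7 mm

33.7 mm


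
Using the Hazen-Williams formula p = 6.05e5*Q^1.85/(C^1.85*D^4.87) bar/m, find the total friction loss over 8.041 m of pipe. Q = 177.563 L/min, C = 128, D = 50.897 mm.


Q^1.85 = 14498
C^1.85 = 7913.0
D^4.87 = 2.0492e+08
p/m = 0.0054091 bar/m
p_total = 0.0054091 * 8.041 = 0.043495 bar

0.043495 bar


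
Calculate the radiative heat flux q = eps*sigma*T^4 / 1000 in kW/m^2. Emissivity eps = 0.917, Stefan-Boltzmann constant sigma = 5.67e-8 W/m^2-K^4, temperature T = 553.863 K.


T^4 = 9.4104e+10
q = 0.917 * 5.67e-8 * 9.4104e+10 / 1000 = 4.8928 kW/m^2

4.8928 kW/m^2


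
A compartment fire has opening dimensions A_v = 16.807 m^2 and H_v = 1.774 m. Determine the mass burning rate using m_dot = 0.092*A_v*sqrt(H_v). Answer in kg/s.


sqrt(H_v) = 1.3319
m_dot = 0.092 * 16.807 * 1.3319 = 2.0595 kg/s

2.0595 kg/s


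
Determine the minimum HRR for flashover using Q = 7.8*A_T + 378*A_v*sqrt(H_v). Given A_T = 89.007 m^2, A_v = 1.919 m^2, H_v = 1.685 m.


7.8*A_T = 694.25
sqrt(H_v) = 1.2981
378*A_v*sqrt(H_v) = 941.60
Q = 694.25 + 941.60 = 1635.9 kW

1635.9 kW


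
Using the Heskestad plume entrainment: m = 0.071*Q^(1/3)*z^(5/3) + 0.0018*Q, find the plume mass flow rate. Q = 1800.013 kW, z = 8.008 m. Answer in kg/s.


Q^(1/3) = 12.164
z^(5/3) = 32.053
First term = 0.071 * 12.164 * 32.053 = 27.684
Second term = 0.0018 * 1800.013 = 3.2400
m = 30.924 kg/s

30.924 kg/s


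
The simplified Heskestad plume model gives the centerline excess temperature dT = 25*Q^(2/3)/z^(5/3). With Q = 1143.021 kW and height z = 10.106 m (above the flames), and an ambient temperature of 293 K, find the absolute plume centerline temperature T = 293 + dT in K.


Q^(2/3) = 109.32
z^(5/3) = 47.239
dT = 25 * 109.32 / 47.239 = 57.855 K
T = 293 + 57.855 = 350.86 K

350.86 K


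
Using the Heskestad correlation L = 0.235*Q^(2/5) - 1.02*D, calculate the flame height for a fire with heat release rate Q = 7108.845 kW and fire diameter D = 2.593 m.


Q^(2/5) = 34.731
0.235 * Q^(2/5) = 8.1618
1.02 * D = 2.6449
L = 5.5170 m

5.5170 m


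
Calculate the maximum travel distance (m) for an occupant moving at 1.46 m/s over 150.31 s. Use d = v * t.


d = 1.46 * 150.31 = 219.45 m

219.45 m


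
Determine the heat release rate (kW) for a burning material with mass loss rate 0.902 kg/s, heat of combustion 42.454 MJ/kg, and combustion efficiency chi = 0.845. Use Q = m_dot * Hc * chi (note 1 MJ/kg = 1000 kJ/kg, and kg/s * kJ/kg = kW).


Hc = 42.454 MJ/kg = 42.454 * 1000 kJ/kg = 42454 kJ/kg
Q = 0.902 kg/s * 42454 kJ/kg * 0.845 = 32358 kW

32358 kW


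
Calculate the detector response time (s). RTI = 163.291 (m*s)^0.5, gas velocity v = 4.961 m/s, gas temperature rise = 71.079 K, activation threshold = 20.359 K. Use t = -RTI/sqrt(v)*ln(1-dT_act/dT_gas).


dT_act/dT_gas = 0.28643
ln(1 - 0.28643) = -0.33747
t = -163.291 / sqrt(4.961) * -0.33747 = 24.741 s

24.741 s


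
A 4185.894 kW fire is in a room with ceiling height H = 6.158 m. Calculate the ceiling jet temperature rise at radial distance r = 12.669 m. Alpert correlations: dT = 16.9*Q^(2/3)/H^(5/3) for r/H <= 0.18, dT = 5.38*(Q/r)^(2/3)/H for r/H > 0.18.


r/H = 12.669 / 6.158 = 2.0573
r/H > 0.18, so dT = 5.38*(Q/r)^(2/3)/H
Q/r = 330.40
(Q/r)^(2/3) = 47.793
dT = 5.38 * 47.793 / 6.158 = 41.755 K

41.755 K


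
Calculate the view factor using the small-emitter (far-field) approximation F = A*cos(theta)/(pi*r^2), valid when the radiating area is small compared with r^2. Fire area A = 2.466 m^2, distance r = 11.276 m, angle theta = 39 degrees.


cos(39 deg) = 0.77715
pi*r^2 = 399.45
F = 2.466 * 0.77715 / 399.45 = 0.0047977

0.0047977


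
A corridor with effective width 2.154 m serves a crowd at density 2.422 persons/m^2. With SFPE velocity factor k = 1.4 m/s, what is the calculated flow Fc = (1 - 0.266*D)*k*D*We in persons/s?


1 - 0.266*D = 1 - 0.266*2.422 = 0.35575
Fs = 0.35575 * 1.4 * 2.422 = 1.2063 persons/(s*m)
Fc = 1.2063 * 2.154 = 2.5983 persons/s

2.5983 persons/s


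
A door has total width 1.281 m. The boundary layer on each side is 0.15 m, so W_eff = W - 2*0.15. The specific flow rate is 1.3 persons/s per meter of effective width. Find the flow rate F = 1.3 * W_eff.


W_eff = 1.281 - 0.30 = 0.981 m
F = 1.3 * 0.981 = 1.2753 persons/s

1.2753 persons/s


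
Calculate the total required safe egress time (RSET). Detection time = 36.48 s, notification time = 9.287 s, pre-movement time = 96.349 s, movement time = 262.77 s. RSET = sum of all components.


Total = 36.48 + 9.287 + 96.349 + 262.77 = 404.886 s

404.886 s


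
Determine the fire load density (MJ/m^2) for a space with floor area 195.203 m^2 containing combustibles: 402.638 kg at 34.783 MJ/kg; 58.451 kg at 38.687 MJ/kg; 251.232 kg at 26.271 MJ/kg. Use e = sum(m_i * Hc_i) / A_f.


Total energy = 402.638*34.783 + 58.451*38.687 + 251.232*26.271
= 14004.96 + 2261.294 + 6600.116
= 22866.37 MJ
e = 22866.37 / 195.203 = 117.14 MJ/m^2

117.14 MJ/m^2


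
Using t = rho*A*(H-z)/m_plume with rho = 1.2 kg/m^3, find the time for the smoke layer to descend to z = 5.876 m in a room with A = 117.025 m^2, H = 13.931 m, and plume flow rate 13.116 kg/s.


H - z = 8.055 m
t = 1.2 * 117.025 * 8.055 / 13.116 = 86.243 s

86.243 s


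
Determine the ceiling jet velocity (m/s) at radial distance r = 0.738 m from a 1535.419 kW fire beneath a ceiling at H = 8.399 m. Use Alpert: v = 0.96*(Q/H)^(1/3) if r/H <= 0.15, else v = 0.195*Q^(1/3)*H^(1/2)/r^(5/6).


r/H = 0.738 / 8.399 = 0.087868
r/H <= 0.15, so v = 0.96*(Q/H)^(1/3)
Q/H = 182.81
(Q/H)^(1/3) = 5.6754
v = 0.96 * 5.6754 = 5.4484 m/s

5.4484 m/s


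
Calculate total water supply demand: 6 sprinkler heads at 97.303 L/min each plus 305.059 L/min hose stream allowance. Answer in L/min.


Sprinkler demand = 6 * 97.303 = 583.818 L/min
Total = 583.818 + 305.059 = 888.877 L/min

888.877 L/min


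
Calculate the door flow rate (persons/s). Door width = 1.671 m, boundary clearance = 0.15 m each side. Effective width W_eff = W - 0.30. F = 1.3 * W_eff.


W_eff = 1.671 - 0.30 = 1.371 m
F = 1.3 * 1.371 = 1.7823 persons/s

1.7823 persons/s


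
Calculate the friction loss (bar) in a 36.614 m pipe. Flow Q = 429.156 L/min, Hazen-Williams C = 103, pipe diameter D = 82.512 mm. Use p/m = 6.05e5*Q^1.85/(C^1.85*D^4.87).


Q^1.85 = 74189
C^1.85 = 5293.6
D^4.87 = 2.1550e+09
p/m = 0.0039347 bar/m
p_total = 0.0039347 * 36.614 = 0.14406 bar

0.14406 bar


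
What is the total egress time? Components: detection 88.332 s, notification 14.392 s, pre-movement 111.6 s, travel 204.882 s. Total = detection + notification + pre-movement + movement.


Total = 88.332 + 14.392 + 111.6 + 204.882 = 419.206 s

419.206 s


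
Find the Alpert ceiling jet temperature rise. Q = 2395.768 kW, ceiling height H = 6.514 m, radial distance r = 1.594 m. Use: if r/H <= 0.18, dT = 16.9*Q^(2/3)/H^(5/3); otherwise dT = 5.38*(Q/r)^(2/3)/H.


r/H = 1.594 / 6.514 = 0.24470
r/H > 0.18, so dT = 5.38*(Q/r)^(2/3)/H
Q/r = 1503.0
(Q/r)^(2/3) = 131.21
dT = 5.38 * 131.21 / 6.514 = 108.37 K

108.37 K


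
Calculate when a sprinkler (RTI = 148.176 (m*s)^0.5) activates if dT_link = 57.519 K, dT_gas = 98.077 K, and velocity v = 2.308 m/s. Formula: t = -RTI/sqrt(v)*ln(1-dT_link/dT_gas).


dT_link/dT_gas = 0.58647
ln(1 - 0.58647) = -0.88302
t = -148.176 / sqrt(2.308) * -0.88302 = 86.125 s

86.125 s


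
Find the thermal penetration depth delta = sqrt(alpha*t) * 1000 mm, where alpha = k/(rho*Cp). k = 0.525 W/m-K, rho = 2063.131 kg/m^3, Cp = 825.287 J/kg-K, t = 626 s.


alpha = 0.525 / (2063.131 * 825.287) = 3.0834e-07 m^2/s
alpha * t = 0.00019302
delta = sqrt(0.00019302) * 1000 = 13.893 mm

13.893 mm


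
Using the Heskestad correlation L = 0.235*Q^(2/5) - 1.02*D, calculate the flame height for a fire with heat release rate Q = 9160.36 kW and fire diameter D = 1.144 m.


Q^(2/5) = 38.438
0.235 * Q^(2/5) = 9.0330
1.02 * D = 1.1669
L = 7.8661 m

7.8661 m


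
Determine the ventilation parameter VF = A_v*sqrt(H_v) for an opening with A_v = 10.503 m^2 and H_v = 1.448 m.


sqrt(H_v) = 1.2033
VF = 10.503 * 1.2033 = 12.639 m^(5/2)

12.639 m^(5/2)


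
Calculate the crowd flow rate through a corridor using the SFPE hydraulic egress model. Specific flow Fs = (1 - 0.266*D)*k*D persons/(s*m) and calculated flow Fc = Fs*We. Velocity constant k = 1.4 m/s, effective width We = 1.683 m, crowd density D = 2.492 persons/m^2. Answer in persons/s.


1 - 0.266*D = 1 - 0.266*2.492 = 0.33713
Fs = 0.33713 * 1.4 * 2.492 = 1.1762 persons/(s*m)
Fc = 1.1762 * 1.683 = 1.9795 persons/s

1.9795 persons/s


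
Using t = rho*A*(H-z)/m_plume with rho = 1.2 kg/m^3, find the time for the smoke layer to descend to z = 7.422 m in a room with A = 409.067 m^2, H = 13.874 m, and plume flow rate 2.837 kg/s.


H - z = 6.452 m
t = 1.2 * 409.067 * 6.452 / 2.837 = 1116.4 s

1116.4 s


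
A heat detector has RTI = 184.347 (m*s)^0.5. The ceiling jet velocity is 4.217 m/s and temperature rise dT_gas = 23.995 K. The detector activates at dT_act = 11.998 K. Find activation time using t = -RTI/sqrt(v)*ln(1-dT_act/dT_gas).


dT_act/dT_gas = 0.50002
ln(1 - 0.50002) = -0.69319
t = -184.347 / sqrt(4.217) * -0.69319 = 62.228 s

62.228 s


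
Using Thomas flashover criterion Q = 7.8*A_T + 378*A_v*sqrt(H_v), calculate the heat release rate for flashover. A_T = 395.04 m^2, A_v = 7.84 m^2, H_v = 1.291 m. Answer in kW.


7.8*A_T = 3081.312
sqrt(H_v) = 1.1362
378*A_v*sqrt(H_v) = 3367.2
Q = 3081.312 + 3367.2 = 6448.5 kW

6448.5 kW


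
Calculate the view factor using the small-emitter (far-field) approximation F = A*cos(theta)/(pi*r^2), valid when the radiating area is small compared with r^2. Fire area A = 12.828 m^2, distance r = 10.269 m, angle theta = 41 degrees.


cos(41 deg) = 0.75471
pi*r^2 = 331.29
F = 12.828 * 0.75471 / 331.29 = 0.029224

0.029224


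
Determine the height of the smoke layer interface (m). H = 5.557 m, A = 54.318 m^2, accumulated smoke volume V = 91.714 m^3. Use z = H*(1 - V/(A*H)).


V/(A*H) = 0.30384
1 - 0.30384 = 0.69616
z = 5.557 * 0.69616 = 3.8685 m

3.8685 m


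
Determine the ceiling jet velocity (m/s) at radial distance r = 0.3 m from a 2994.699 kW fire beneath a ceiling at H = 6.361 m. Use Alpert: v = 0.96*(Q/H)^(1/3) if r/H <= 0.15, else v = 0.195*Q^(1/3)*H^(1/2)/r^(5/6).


r/H = 0.3 / 6.361 = 0.047162
r/H <= 0.15, so v = 0.96*(Q/H)^(1/3)
Q/H = 470.79
(Q/H)^(1/3) = 7.7793
v = 0.96 * 7.7793 = 7.4682 m/s

7.4682 m/s


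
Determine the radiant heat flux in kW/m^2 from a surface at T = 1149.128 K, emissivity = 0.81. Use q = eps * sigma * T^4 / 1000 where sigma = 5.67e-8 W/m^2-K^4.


T^4 = 1.7437e+12
q = 0.81 * 5.67e-8 * 1.7437e+12 / 1000 = 80.083 kW/m^2

80.083 kW/m^2


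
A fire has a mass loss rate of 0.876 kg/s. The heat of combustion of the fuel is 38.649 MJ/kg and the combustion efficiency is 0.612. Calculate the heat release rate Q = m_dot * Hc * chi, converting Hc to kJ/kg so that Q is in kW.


Hc = 38.649 MJ/kg = 38.649 * 1000 kJ/kg = 38649 kJ/kg
Q = 0.876 kg/s * 38649 kJ/kg * 0.612 = 20720 kW

20720 kW


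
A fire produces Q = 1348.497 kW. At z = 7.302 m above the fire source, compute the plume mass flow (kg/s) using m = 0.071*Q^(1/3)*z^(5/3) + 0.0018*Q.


Q^(1/3) = 11.048
z^(5/3) = 27.483
First term = 0.071 * 11.048 * 27.483 = 21.558
Second term = 0.0018 * 1348.497 = 2.4273
m = 23.985 kg/s

23.985 kg/s


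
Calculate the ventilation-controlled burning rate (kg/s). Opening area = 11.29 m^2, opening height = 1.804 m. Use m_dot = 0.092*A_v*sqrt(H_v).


sqrt(H_v) = 1.3431
m_dot = 0.092 * 11.29 * 1.3431 = 1.3951 kg/s

1.3951 kg/s


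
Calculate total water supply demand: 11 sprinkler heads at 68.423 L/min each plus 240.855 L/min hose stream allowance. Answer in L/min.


Sprinkler demand = 11 * 68.423 = 752.653 L/min
Total = 752.653 + 240.855 = 993.508 L/min

993.508 L/min


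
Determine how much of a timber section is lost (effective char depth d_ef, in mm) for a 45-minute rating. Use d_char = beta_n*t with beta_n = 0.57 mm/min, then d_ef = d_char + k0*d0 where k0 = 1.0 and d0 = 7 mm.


d_char = 0.57 * 45 = 25.65 mm
d_ef = 25.65 + 1.0*7 = 32.65 mm

32.65 mm


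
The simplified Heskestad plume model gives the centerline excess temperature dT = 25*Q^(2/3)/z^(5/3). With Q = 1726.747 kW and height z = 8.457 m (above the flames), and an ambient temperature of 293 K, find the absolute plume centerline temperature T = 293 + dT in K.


Q^(2/3) = 143.93
z^(5/3) = 35.104
dT = 25 * 143.93 / 35.104 = 102.50 K
T = 293 + 102.50 = 395.50 K

395.50 K


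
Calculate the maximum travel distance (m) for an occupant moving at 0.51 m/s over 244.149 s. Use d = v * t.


d = 0.51 * 244.149 = 124.52 m

124.52 m


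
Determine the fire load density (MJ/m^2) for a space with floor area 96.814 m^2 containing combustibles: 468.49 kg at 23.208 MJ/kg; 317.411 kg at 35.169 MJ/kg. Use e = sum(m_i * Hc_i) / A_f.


Total energy = 468.49*23.208 + 317.411*35.169
= 10872.72 + 11163.03
= 22035.74 MJ
e = 22035.74 / 96.814 = 227.61 MJ/m^2

227.61 MJ/m^2


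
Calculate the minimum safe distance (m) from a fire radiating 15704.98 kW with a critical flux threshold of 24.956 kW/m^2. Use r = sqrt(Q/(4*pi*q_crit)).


4*pi*q_crit = 313.61
Q/(4*pi*q_crit) = 50.079
r = sqrt(50.079) = 7.0766 m

7.0766 m


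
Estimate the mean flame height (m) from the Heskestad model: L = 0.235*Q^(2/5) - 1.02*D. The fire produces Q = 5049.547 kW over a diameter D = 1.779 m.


Q^(2/5) = 30.290
0.235 * Q^(2/5) = 7.1182
1.02 * D = 1.8146
L = 5.3036 m

5.3036 m


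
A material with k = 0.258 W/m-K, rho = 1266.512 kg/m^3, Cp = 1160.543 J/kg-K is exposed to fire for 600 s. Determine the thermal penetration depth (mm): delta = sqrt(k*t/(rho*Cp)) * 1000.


alpha = 0.258 / (1266.512 * 1160.543) = 1.7553e-07 m^2/s
alpha * t = 0.00010532
delta = sqrt(0.00010532) * 1000 = 10.262 mm

10.262 mm


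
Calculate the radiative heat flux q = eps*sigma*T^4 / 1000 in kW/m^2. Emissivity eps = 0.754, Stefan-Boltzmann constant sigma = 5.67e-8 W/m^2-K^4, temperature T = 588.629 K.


T^4 = 1.2005e+11
q = 0.754 * 5.67e-8 * 1.2005e+11 / 1000 = 5.1324 kW/m^2

5.1324 kW/m^2


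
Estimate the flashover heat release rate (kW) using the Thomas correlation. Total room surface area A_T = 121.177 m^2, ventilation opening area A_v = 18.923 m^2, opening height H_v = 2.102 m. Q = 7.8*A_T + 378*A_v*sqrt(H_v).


7.8*A_T = 945.18
sqrt(H_v) = 1.4498
378*A_v*sqrt(H_v) = 10370
Q = 945.18 + 10370 = 11316 kW

11316 kW


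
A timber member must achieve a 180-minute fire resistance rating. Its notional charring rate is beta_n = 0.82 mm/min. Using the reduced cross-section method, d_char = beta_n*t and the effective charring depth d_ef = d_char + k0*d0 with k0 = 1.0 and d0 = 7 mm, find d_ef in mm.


d_char = 0.82 * 180 = 147.6 mm
d_ef = 147.6 + 1.0*7 = 154.6 mm

154.6 mm


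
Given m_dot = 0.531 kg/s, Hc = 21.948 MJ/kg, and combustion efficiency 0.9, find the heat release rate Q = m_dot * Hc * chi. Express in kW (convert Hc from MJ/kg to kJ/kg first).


Hc = 21.948 MJ/kg = 21.948 * 1000 kJ/kg = 21948 kJ/kg
Q = 0.531 kg/s * 21948 kJ/kg * 0.9 = 10489 kW

10489 kW


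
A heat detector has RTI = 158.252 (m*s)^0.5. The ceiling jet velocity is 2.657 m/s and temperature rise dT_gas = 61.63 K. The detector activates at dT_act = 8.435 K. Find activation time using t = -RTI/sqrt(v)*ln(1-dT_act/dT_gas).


dT_act/dT_gas = 0.13687
ln(1 - 0.13687) = -0.14718
t = -158.252 / sqrt(2.657) * -0.14718 = 14.289 s

14.289 s


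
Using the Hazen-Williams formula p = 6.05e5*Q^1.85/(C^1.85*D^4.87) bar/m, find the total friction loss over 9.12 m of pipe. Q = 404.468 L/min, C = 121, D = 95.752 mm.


Q^1.85 = 66487
C^1.85 = 7131.0
D^4.87 = 4.4483e+09
p/m = 0.0012681 bar/m
p_total = 0.0012681 * 9.12 = 0.011565 bar

0.011565 bar


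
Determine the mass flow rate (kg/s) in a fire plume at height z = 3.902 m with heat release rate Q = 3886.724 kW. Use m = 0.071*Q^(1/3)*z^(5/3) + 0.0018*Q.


Q^(1/3) = 15.723
z^(5/3) = 9.6712
First term = 0.071 * 15.723 * 9.6712 = 10.796
Second term = 0.0018 * 3886.724 = 6.9961
m = 17.792 kg/s

17.792 kg/s


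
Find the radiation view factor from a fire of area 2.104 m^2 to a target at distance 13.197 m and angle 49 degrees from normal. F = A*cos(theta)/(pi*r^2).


cos(49 deg) = 0.65606
pi*r^2 = 547.14
F = 2.104 * 0.65606 / 547.14 = 0.0025228

0.0025228


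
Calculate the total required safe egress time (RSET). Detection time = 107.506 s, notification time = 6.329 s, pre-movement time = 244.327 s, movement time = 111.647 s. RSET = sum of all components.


Total = 107.506 + 6.329 + 244.327 + 111.647 = 469.809 s

469.809 s


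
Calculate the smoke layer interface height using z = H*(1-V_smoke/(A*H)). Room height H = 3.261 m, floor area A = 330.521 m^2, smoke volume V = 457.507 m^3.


V/(A*H) = 0.42447
1 - 0.42447 = 0.57553
z = 3.261 * 0.57553 = 1.8768 m

1.8768 m


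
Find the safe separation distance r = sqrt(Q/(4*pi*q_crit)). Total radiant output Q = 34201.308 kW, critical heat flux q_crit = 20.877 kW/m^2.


4*pi*q_crit = 262.35
Q/(4*pi*q_crit) = 130.37
r = sqrt(130.37) = 11.418 m

11.418 m


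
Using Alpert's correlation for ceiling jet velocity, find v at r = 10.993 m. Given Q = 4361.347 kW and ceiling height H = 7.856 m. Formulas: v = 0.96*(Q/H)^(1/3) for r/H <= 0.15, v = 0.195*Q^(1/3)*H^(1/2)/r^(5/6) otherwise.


r/H = 10.993 / 7.856 = 1.3993
r/H > 0.15, so v = 0.195*Q^(1/3)*H^(1/2)/r^(5/6)
Q^(1/3) = 16.338
H^(1/2) = 2.8029
r^(5/6) = 7.3722
v = 0.195 * 16.338 * 2.8029 / 7.3722 = 1.2113 m/s

1.2113 m/s


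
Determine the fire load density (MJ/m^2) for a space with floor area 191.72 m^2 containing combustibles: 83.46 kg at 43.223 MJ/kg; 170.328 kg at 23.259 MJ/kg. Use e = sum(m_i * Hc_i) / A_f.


Total energy = 83.46*43.223 + 170.328*23.259
= 3607.392 + 3961.659
= 7569.051 MJ
e = 7569.051 / 191.72 = 39.480 MJ/m^2

39.480 MJ/m^2


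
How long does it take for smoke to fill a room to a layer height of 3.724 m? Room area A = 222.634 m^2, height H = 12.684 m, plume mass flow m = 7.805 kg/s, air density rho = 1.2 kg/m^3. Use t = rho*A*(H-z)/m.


H - z = 8.96 m
t = 1.2 * 222.634 * 8.96 / 7.805 = 306.70 s

306.70 s


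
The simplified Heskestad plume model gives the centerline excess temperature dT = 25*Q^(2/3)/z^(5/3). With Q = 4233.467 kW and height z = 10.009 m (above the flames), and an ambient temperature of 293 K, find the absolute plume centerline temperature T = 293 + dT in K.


Q^(2/3) = 261.70
z^(5/3) = 46.486
dT = 25 * 261.70 / 46.486 = 140.74 K
T = 293 + 140.74 = 433.74 K

433.74 K


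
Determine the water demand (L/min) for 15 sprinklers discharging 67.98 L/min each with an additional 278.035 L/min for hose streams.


Sprinkler demand = 15 * 67.98 = 1019.7 L/min
Total = 1019.7 + 278.035 = 1297.735 L/min

1297.735 L/min


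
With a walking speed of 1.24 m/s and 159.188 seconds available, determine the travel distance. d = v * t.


d = 1.24 * 159.188 = 197.39 m

197.39 m


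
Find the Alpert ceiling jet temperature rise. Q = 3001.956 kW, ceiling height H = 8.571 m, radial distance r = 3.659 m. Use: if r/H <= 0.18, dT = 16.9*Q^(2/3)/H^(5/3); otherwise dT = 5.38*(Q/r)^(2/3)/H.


r/H = 3.659 / 8.571 = 0.42690
r/H > 0.18, so dT = 5.38*(Q/r)^(2/3)/H
Q/r = 820.43
(Q/r)^(2/3) = 87.638
dT = 5.38 * 87.638 / 8.571 = 55.010 K

55.010 K


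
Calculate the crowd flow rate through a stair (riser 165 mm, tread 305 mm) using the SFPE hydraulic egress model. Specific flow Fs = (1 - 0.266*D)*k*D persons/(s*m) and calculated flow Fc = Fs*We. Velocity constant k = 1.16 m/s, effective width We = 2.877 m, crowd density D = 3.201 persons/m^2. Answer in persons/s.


1 - 0.266*D = 1 - 0.266*3.201 = 0.14853
Fs = 0.14853 * 1.16 * 3.201 = 0.55153 persons/(s*m)
Fc = 0.55153 * 2.877 = 1.5868 persons/s

1.5868 persons/s


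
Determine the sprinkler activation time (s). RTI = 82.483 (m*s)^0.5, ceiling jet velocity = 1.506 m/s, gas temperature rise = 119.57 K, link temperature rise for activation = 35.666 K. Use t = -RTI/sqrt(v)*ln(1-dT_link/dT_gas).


dT_link/dT_gas = 0.29829
ln(1 - 0.29829) = -0.35423
t = -82.483 / sqrt(1.506) * -0.35423 = 23.809 s

23.809 s


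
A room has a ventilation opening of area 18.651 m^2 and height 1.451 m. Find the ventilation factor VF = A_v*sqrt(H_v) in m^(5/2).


sqrt(H_v) = 1.2046
VF = 18.651 * 1.2046 = 22.467 m^(5/2)

22.467 m^(5/2)


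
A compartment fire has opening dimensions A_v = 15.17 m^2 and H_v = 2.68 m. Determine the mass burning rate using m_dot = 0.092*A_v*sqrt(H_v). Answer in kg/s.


sqrt(H_v) = 1.6371
m_dot = 0.092 * 15.17 * 1.6371 = 2.2848 kg/s

2.2848 kg/s


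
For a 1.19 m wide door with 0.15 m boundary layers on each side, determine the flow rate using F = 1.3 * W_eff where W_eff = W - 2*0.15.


W_eff = 1.19 - 0.30 = 0.89 m
F = 1.3 * 0.89 = 1.157 persons/s

1.157 persons/s


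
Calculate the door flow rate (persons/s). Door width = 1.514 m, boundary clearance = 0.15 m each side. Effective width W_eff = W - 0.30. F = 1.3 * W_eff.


W_eff = 1.514 - 0.30 = 1.214 m
F = 1.3 * 1.214 = 1.5782 persons/s

1.5782 persons/s


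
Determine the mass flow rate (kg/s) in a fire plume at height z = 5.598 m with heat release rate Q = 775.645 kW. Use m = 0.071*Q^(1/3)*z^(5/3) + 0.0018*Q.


Q^(1/3) = 9.1880
z^(5/3) = 17.649
First term = 0.071 * 9.1880 * 17.649 = 11.513
Second term = 0.0018 * 775.645 = 1.3962
m = 12.909 kg/s

12.909 kg/s


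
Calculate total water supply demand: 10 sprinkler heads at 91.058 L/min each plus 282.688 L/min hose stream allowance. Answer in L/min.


Sprinkler demand = 10 * 91.058 = 910.58 L/min
Total = 910.58 + 282.688 = 1193.268 L/min

1193.268 L/min


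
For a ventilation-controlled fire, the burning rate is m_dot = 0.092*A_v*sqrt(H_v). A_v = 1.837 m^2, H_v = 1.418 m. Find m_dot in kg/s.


sqrt(H_v) = 1.1908
m_dot = 0.092 * 1.837 * 1.1908 = 0.20125 kg/s

0.20125 kg/s


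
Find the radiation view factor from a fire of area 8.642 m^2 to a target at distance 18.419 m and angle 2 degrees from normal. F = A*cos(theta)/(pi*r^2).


cos(2 deg) = 0.99939
pi*r^2 = 1065.8
F = 8.642 * 0.99939 / 1065.8 = 0.0081034

0.0081034


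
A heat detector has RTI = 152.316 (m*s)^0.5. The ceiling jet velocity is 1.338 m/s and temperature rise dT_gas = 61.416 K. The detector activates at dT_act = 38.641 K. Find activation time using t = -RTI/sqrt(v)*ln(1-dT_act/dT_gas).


dT_act/dT_gas = 0.62917
ln(1 - 0.62917) = -0.99201
t = -152.316 / sqrt(1.338) * -0.99201 = 130.63 s

130.63 s


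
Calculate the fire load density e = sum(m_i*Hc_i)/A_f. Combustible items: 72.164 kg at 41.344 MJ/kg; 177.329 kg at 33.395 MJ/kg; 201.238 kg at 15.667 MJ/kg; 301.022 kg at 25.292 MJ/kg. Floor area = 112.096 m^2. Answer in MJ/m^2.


Total energy = 72.164*41.344 + 177.329*33.395 + 201.238*15.667 + 301.022*25.292
= 2983.548 + 5921.902 + 3152.796 + 7613.448
= 19671.69 MJ
e = 19671.69 / 112.096 = 175.49 MJ/m^2

175.49 MJ/m^2


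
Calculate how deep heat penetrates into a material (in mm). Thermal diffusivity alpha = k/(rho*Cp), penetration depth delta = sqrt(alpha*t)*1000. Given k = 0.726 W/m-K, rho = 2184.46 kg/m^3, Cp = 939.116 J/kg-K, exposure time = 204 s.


alpha = 0.726 / (2184.46 * 939.116) = 3.5389e-07 m^2/s
alpha * t = 7.2194e-05
delta = sqrt(7.2194e-05) * 1000 = 8.4967 mm

8.4967 mm
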